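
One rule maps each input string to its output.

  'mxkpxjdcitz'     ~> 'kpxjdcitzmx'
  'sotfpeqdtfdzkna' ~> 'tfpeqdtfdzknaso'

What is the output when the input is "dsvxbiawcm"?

Looking at the pairs, the operation is to move the first 2 characters to the end (rotate left by 2).
"dsvxbiawcm" → "vxbiawcmds".

vxbiawcmds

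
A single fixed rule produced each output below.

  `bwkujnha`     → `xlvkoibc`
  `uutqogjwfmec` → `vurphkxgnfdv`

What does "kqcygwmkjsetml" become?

Looking at the pairs, the operation is to move the first character to the end, then shift every letter 1 place forward in the alphabet (wrapping around).
"kqcygwmkjsetml" → "qcygwmkjsetmlk" → "rdzhxnlktfunml".
(Check on "uutqogjwfmec": → "utqogjwfmecu" → "vurphkxgnfdv" ✓)

rdzhxnlktfunml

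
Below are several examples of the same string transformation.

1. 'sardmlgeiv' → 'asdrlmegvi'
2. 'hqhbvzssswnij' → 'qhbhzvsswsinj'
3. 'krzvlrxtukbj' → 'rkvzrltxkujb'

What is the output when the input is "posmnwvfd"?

What's happening: swap each adjacent pair of characters (1↔2, 3↔4, ...).
Applying that to "posmnwvfd" gives "opmswnfvd".

opmswnfvd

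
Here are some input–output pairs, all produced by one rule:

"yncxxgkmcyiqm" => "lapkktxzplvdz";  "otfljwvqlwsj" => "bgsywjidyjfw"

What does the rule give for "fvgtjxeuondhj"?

What's happening: shift every letter 13 places forward in the alphabet (wrapping around) — i.e. ROT13.
Doing the same to "fvgtjxeuondhj": "sitgwkrhbaquw".

sitgwkrhbaquw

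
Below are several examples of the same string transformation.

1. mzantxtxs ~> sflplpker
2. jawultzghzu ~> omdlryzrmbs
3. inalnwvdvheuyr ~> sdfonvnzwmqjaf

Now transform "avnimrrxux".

faejjpmpsn

The transformation: move the first 2 characters to the end (rotate left by 2), then shift every letter 8 places backward in the alphabet (wrapping around).
On "avnimrrxux": the first step gives "nimrrxuxav", and the second then gives "faejjpmpsn".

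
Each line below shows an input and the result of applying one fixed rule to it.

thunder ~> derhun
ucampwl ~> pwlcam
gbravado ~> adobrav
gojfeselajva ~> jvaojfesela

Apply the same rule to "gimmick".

Each output is the input with this applied: delete the first character, then move the last 3 characters to the front (rotate right by 3).
On "gimmick": the first step gives "immick", and the second then gives "ickimm".

ickimm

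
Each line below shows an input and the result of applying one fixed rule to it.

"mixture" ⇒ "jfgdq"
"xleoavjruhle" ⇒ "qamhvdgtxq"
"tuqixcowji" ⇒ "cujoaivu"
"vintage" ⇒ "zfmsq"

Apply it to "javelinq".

hqxuzc

The rule is to shift every letter 12 places forward in the alphabet (wrapping around), then delete the first 2 characters.
"javelinq" → "vmhqxuzc" → "hqxuzc".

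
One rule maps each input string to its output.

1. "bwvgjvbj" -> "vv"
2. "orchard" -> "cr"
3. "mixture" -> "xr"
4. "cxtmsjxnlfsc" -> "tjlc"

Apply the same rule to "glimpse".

Looking at the pairs, the operation is to keep one character in every 3, starting at position 3 (positions 3rd, 6th, 9th, ...).
For "glimpse" the result is "is".

is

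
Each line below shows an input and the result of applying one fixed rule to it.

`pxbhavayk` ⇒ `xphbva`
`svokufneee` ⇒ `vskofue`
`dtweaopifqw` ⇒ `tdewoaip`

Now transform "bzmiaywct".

zbimya

Each output is the input with this applied: swap each adjacent pair of characters (1↔2, 3↔4, ...), then delete the last 3 characters.
Working it through for "bzmiaywct": intermediate "zbimyacwt", final "zbimya".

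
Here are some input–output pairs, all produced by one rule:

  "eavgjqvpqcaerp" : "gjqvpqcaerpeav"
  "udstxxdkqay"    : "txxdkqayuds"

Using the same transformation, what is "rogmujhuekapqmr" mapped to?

What's happening: move the first 3 characters to the end (rotate left by 3).
Applying that to "rogmujhuekapqmr" gives "mujhuekapqmrrog".

mujhuekapqmrrog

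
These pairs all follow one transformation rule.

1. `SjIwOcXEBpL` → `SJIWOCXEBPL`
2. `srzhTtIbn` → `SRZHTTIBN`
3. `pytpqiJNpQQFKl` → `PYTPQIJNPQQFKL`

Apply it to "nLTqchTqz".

The transformation: convert every letter to uppercase.
For "nLTqchTqz" the result is "NLTQCHTQZ".

NLTQCHTQZ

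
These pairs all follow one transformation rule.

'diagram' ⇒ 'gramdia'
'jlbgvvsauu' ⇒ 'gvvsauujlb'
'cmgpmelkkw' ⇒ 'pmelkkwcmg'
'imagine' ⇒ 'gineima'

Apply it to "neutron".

The transformation: move the first 3 characters to the end (rotate left by 3).
Applying that to "neutron" gives "tronneu".

tronneu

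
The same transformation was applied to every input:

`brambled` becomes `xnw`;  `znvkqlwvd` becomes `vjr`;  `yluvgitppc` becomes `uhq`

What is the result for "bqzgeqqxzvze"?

In each case the input is transformed by: shift every letter 4 places backward in the alphabet (wrapping around), then keep only the first 3 characters.
Applying both steps to "bqzgeqqxzvze": "xmvcammtvrva", then "xmv".

xmv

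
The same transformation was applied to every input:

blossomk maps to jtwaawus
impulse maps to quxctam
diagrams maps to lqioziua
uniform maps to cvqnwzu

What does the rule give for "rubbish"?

Each output is the input with this applied: shift every letter 8 places forward in the alphabet (wrapping around).
So "rubbish" becomes "zcjjqap".

zcjjqap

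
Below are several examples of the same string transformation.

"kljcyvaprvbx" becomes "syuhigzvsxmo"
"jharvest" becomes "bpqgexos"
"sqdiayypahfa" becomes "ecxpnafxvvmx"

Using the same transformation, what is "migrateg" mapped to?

Looking at the pairs, the operation is to move the last 3 characters to the front (rotate right by 3), then shift every letter 3 places backward in the alphabet (wrapping around).
Starting from "migrateg": after the first operation, "tegmigra"; after the second, "qbdjfdox".

qbdjfdox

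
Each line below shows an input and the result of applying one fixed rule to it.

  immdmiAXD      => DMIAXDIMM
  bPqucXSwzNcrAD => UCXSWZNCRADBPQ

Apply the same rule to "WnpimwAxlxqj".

IMWAXLXQJWNP

The transformation: move the first 3 characters to the end (rotate left by 3), then convert every letter to uppercase.
For "WnpimwAxlxqj", step one produces "imwAxlxqjWnp"; step two turns that into "IMWAXLXQJWNP".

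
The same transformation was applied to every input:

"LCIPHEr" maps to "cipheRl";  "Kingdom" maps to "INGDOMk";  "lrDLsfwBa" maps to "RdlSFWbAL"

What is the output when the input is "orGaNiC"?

RgAnIcO

The rule is to move the first character to the end, then flip the case of every letter.
Doing the same to "orGaNiC": "RgAnIcO".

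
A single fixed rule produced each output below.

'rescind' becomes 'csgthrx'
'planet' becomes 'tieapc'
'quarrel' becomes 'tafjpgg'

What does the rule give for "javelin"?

The rule is to move the last 2 characters to the front (rotate right by 2), then shift every letter 11 places backward in the alphabet (wrapping around).
For "javelin", step one produces "injavel"; step two turns that into "xcypkta".

xcypkta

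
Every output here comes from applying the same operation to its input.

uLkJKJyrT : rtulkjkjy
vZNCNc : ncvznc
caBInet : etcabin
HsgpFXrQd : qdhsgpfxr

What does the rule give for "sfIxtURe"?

Looking at the pairs, the operation is to move the last 2 characters to the front (rotate right by 2), then convert every letter to lowercase.
For "sfIxtURe" the result is "resfixtu".

resfixtu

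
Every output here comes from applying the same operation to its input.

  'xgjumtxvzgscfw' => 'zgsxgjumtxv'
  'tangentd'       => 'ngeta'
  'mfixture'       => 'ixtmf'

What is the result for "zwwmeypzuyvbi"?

zuyzwwmeyp

Rule — delete the last 3 characters, then move the last 3 characters to the front (rotate right by 3).
Applying both steps to "zwwmeypzuyvbi": "zwwmeypzuy", then "zuyzwwmeyp".
(Check on "tangentd": → "tange" → "ngeta" ✓)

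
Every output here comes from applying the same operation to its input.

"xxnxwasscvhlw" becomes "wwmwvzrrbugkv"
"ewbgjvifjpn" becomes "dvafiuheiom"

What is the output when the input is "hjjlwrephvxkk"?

Looking at the pairs, the operation is to shift every letter 1 place backward in the alphabet (wrapping around).
On "hjjlwrephvxkk" that produces "giikvqdoguwjj".

giikvqdoguwjj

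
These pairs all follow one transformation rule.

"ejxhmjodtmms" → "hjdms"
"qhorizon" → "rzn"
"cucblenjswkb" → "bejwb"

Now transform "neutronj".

toj

What's happening: delete the first 3 characters, then keep every other character starting from the first (positions 1st, 3rd, 5th, ...).
Starting from "neutronj": after the first operation, "tronj"; after the second, "toj".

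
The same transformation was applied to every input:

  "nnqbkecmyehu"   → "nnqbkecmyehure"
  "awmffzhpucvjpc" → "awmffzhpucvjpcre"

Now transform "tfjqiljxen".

In each case the input is transformed by: append "re".
Applying that to "tfjqiljxen" gives "tfjqiljxenre".

tfjqiljxenre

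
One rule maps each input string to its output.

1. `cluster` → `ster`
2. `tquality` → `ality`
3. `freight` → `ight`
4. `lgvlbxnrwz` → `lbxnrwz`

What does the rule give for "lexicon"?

icon

In each case the input is transformed by: delete the first 3 characters.
Applying that to "lexicon" gives "icon".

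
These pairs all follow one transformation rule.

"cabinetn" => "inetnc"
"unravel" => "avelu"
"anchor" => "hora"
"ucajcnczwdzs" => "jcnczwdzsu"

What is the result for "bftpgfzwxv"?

The pattern: move the first character to the end, then delete the first 2 characters.
Starting from "bftpgfzwxv": after the first operation, "ftpgfzwxvb"; after the second, "pgfzwxvb".

pgfzwxvb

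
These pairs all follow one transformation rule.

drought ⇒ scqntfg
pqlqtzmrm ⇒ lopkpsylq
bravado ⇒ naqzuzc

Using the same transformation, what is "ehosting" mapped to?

In each case the input is transformed by: move the last character to the front, then shift every letter 1 place backward in the alphabet (wrapping around).
Starting from "ehosting": after the first operation, "gehostin"; after the second, "fdgnrshm".

fdgnrshm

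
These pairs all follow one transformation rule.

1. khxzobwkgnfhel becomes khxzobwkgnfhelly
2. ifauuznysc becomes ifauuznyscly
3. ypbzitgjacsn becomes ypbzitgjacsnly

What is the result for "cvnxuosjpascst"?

cvnxuosjpascstly

Rule — append "ly".
So "cvnxuosjpascst" becomes "cvnxuosjpascstly".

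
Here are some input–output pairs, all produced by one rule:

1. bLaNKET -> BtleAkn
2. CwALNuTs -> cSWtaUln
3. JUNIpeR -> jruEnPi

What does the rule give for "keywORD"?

KdErYoW

Rule — flip the case of every letter, then take characters alternately from the front and the back (1st, last, 2nd, 2nd-last, ...).
Applying that to "keywORD" gives "KdErYoW".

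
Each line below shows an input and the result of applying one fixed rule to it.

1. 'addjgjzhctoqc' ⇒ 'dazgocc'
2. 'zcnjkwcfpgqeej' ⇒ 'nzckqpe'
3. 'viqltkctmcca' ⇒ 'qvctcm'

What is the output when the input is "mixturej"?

In each case the input is transformed by: keep every other character starting from the first (positions 1st, 3rd, 5th, ...), then swap each adjacent pair of characters (1↔2, 3↔4, ...).
Starting from "mixturej": after the first operation, "mxue"; after the second, "xmeu".

xmeu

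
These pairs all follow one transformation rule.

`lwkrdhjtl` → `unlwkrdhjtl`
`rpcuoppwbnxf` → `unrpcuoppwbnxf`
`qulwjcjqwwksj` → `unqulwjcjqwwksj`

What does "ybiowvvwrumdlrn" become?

The transformation: prepend "un".
"ybiowvvwrumdlrn" → "unybiowvvwrumdlrn".

unybiowvvwrumdlrn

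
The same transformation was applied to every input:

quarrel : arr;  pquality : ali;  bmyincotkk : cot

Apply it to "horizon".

riz

The pattern: move the last 2 characters to the front (rotate right by 2), then keep only the last 3 characters.
"horizon" → "onhoriz" → "riz".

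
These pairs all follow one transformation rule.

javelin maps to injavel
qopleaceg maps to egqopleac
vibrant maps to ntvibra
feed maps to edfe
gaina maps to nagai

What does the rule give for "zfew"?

ewzf

Looking at the pairs, the operation is to move the last 2 characters to the front (rotate right by 2).
"zfew" → "ewzf".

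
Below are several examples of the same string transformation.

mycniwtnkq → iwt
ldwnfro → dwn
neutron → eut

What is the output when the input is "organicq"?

Rule — move the last 3 characters to the front (rotate right by 3), then keep only the last 3 characters.
Applying both steps to "organicq": "icqorgan", then "gan".

gan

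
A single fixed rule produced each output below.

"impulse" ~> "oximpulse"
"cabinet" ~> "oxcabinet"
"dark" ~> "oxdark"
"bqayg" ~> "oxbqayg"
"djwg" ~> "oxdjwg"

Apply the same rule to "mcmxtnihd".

oxmcmxtnihd

Each output is the input with this applied: prepend "ox".
On "mcmxtnihd" that produces "oxmcmxtnihd".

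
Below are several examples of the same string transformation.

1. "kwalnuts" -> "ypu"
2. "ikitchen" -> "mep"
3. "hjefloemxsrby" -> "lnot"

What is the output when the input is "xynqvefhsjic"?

Rule — shift every letter 2 places forward in the alphabet (wrapping around), then keep one character in every 3, starting at position 2 (positions 2nd, 5th, 8th, ...).
Working it through for "xynqvefhsjic": intermediate "zapsxghjulke", final "axjk".

axjk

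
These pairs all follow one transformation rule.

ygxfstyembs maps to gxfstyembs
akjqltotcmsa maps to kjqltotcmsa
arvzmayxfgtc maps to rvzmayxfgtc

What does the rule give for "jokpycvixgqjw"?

The transformation: delete the first character.
On "jokpycvixgqjw" that produces "okpycvixgqjw".

okpycvixgqjw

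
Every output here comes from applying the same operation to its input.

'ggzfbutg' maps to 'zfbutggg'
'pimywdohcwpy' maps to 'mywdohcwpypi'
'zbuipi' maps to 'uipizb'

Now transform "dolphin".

Rule — move the first 2 characters to the end (rotate left by 2).
On "dolphin" that produces "lphindo".

lphindo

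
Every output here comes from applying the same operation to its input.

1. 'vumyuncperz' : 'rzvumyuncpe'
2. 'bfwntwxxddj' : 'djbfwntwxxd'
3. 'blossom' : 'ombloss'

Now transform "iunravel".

Looking at the pairs, the operation is to move the last 2 characters to the front (rotate right by 2).
So "iunravel" becomes "eliunrav".

eliunrav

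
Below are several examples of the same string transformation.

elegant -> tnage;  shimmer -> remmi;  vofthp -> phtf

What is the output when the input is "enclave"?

Looking at the pairs, the operation is to delete the first 2 characters, then reverse the string.
Applying both steps to "enclave": "clave", then "evalc".

evalc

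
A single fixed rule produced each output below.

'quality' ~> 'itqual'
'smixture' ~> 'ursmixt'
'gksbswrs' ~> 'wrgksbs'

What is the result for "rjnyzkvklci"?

The pattern: delete the last character, then move the last 2 characters to the front (rotate right by 2).
Starting from "rjnyzkvklci": after the first operation, "rjnyzkvklc"; after the second, "lcrjnyzkvk".

lcrjnyzkvk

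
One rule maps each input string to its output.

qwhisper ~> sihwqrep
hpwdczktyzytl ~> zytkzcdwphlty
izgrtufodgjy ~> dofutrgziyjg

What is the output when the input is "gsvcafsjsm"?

Looking at the pairs, the operation is to reverse the string, then move the first 3 characters to the end (rotate left by 3).
Starting from "gsvcafsjsm": after the first operation, "msjsfacvsg"; after the second, "sfacvsgmsj".

sfacvsgmsj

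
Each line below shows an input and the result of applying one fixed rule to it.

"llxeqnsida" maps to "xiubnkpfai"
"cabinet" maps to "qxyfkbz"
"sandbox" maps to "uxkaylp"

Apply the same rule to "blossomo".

lilppljy

The pattern: swap the first and last characters, then shift every letter 3 places backward in the alphabet (wrapping around).
Starting from "blossomo": after the first operation, "olossomb"; after the second, "lilppljy".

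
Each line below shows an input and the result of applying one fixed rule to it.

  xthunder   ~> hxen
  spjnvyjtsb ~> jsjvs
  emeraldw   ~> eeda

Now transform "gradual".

Looking at the pairs, the operation is to keep every other character starting from the first (positions 1st, 3rd, 5th, ...), then swap each adjacent pair of characters (1↔2, 3↔4, ...).
Working it through for "gradual": intermediate "gaul", final "aglu".
(Check on "emeraldw": → "eead" → "eeda" ✓)

aglu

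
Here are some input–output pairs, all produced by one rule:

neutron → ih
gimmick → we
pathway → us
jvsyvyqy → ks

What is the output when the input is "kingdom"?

ig

The rule is to shift every letter 6 places backward in the alphabet (wrapping around), then keep only the last 2 characters.
Applying both steps to "kingdom": "echaxig", then "ig".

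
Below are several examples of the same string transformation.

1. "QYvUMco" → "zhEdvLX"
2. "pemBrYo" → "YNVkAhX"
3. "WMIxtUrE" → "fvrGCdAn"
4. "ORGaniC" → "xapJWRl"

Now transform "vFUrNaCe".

EodAwJlN

The pattern: shift every letter 9 places forward in the alphabet (wrapping around), then flip the case of every letter.
Working it through for "vFUrNaCe": intermediate "eODaWjLn", final "EodAwJlN".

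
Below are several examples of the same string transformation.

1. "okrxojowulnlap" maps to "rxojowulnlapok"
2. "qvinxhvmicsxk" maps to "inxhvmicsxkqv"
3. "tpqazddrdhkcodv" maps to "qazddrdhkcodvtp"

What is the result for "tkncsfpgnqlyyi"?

The rule is to move the first 2 characters to the end (rotate left by 2).
Doing the same to "tkncsfpgnqlyyi": "ncsfpgnqlyyitk".

ncsfpgnqlyyitk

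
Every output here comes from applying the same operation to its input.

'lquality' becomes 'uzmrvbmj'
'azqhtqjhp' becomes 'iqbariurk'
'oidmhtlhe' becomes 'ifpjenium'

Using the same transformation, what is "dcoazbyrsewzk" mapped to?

aledpbaczstfx

Rule — move the last 2 characters to the front (rotate right by 2), then shift every letter 1 place forward in the alphabet (wrapping around).
Starting from "dcoazbyrsewzk": after the first operation, "zkdcoazbyrsew"; after the second, "aledpbaczstfx".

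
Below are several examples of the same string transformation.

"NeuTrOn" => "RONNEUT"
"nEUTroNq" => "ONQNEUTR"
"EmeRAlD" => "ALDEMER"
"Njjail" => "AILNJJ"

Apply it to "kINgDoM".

Each output is the input with this applied: move the last 3 characters to the front (rotate right by 3), then convert every letter to uppercase.
"kINgDoM" → "DoMkINg" → "DOMKING".

DOMKING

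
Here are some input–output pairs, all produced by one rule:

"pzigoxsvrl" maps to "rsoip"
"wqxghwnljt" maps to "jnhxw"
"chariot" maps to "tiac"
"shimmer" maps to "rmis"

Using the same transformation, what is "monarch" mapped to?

hrnm

Each output is the input with this applied: keep every other character starting from the first (positions 1st, 3rd, 5th, ...), then reverse the string.
"monarch" → "mnrh" → "hrnm".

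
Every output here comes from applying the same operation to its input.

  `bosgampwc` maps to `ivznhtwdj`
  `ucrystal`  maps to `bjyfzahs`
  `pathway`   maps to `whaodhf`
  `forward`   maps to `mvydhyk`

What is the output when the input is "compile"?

Rule — shift every letter 7 places forward in the alphabet (wrapping around).
Applying that to "compile" gives "jvtwpsl".

jvtwpsl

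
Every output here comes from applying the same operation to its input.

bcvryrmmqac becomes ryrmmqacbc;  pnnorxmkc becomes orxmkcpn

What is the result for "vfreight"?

The rule is to move the first 2 characters to the end (rotate left by 2), then delete the first character.
Starting from "vfreight": after the first operation, "reightvf"; after the second, "eightvf".

eightvf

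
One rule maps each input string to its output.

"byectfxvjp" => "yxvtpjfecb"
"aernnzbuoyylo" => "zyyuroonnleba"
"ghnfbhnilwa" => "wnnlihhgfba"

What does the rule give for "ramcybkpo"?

yrpomkcba

What's happening: sort the characters into reverse alphabetical order.
So "ramcybkpo" becomes "yrpomkcba".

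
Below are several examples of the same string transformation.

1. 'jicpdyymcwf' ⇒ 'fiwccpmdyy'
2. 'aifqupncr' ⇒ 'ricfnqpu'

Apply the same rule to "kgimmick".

kgciimm

The pattern: take characters alternately from the front and the back (1st, last, 2nd, 2nd-last, ...), then delete the first character.
On "kgimmick": the first step gives "kkgciimm", and the second then gives "kgciimm".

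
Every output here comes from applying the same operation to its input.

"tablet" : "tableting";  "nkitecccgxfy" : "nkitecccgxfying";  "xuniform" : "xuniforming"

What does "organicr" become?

The rule is to append "ing".
Applying that to "organicr" gives "organicring".

organicring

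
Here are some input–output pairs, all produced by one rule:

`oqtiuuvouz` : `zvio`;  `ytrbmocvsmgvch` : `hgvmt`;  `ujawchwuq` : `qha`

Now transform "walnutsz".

What's happening: reverse the string, then keep one character in every 3, starting at position 1 (positions 1st, 4th, 7th, ...).
On "walnutsz" that produces "zua".

zua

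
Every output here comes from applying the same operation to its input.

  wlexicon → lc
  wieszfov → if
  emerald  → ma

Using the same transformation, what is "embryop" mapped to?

What's happening: take characters alternately from the front and the back (1st, last, 2nd, 2nd-last, ...), then keep one character in every 3, starting at position 3 (positions 3rd, 6th, 9th, ...).
Starting from "embryop": after the first operation, "epmobyr"; after the second, "my".

my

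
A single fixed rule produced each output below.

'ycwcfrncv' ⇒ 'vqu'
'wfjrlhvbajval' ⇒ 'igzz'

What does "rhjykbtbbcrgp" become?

iaaf

Rule — shift every letter 1 place backward in the alphabet (wrapping around), then keep one character in every 3, starting at position 3 (positions 3rd, 6th, 9th, ...).
Applying both steps to "rhjykbtbbcrgp": "qgixjasaabqfo", then "iaaf".
(Check on "ycwcfrncv": → "xbvbeqmbu" → "vqu" ✓)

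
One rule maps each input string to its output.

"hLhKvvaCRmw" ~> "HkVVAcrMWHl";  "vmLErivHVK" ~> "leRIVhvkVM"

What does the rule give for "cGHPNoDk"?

hpnOdKCg

The rule is to move the first 2 characters to the end (rotate left by 2), then flip the case of every letter.
For "cGHPNoDk", step one produces "HPNoDkcG"; step two turns that into "hpnOdKCg".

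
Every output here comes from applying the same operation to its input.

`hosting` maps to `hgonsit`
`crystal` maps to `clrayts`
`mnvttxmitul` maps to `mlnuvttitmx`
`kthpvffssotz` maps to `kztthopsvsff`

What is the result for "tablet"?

ttaebl

Looking at the pairs, the operation is to take characters alternately from the front and the back (1st, last, 2nd, 2nd-last, ...).
"tablet" → "ttaebl".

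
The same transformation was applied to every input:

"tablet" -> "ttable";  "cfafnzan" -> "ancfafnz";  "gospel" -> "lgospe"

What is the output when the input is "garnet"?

tgarne

The pattern: move the first 2 characters to the end (rotate left by 2), then swap the front and back halves of the string.
Starting from "garnet": after the first operation, "rnetga"; after the second, "tgarne".
(Check on "tablet": → "bletta" → "ttable" ✓)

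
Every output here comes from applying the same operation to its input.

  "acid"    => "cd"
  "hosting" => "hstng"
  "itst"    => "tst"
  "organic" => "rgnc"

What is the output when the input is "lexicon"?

lxcn

In each case the input is transformed by: remove every vowel.
So "lexicon" becomes "lxcn".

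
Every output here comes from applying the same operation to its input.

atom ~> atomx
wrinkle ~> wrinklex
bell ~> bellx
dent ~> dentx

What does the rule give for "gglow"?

gglowx

The rule is to append "x".
For "gglow" the result is "gglowx".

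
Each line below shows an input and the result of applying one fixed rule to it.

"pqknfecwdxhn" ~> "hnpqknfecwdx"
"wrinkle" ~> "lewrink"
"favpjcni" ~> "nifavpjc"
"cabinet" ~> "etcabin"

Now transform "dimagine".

nedimagi

What's happening: move the last 2 characters to the front (rotate right by 2).
"dimagine" → "nedimagi".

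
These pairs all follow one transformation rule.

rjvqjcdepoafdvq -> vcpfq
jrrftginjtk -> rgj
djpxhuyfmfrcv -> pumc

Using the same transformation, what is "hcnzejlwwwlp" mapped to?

The pattern: keep one character in every 3, starting at position 3 (positions 3rd, 6th, 9th, ...).
Applying that to "hcnzejlwwwlp" gives "njwp".

njwp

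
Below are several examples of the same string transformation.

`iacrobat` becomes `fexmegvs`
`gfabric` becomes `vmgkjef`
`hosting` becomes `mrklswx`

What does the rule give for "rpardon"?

The pattern: shift every letter 4 places forward in the alphabet (wrapping around), then move the last 3 characters to the front (rotate right by 3).
Working it through for "rpardon": intermediate "vtevhsr", final "hsrvtev".

hsrvtev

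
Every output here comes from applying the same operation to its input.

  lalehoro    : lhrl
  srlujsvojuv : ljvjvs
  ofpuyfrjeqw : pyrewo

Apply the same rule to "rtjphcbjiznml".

Rule — keep every other character starting from the first (positions 1st, 3rd, 5th, ...), then move the first character to the end.
For "rtjphcbjiznml", step one produces "rjhbinl"; step two turns that into "jhbinlr".

jhbinlr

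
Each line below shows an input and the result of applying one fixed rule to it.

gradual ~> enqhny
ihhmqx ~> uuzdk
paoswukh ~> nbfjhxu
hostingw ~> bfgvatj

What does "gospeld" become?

What's happening: delete the first character, then shift every letter 13 places forward in the alphabet (wrapping around) — i.e. ROT13.
Applying both steps to "gospeld": "ospeld", then "bfcryq".

bfcryq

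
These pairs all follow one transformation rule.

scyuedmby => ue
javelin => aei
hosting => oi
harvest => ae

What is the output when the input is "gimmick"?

ii

Each output is the input with this applied: keep only the vowels.
For "gimmick" the result is "ii".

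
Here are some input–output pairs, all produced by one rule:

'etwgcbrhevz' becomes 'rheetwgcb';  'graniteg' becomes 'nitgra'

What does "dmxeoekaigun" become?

Rule — delete the last 2 characters, then move the last 3 characters to the front (rotate right by 3).
"dmxeoekaigun" → "dmxeoekaig" → "aigdmxeoek".
(Check on "graniteg": → "granit" → "nitgra" ✓)

aigdmxeoek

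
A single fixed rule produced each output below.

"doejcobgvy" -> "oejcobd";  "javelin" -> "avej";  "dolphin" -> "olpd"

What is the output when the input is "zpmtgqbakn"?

The rule is to delete the last 3 characters, then move the first character to the end.
Applying both steps to "zpmtgqbakn": "zpmtgqb", then "pmtgqbz".

pmtgqbz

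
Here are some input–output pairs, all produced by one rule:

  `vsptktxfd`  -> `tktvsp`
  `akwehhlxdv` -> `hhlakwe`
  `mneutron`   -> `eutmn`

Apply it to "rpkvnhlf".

kvnrp

In each case the input is transformed by: delete the last 3 characters, then move the last 3 characters to the front (rotate right by 3).
So "rpkvnhlf" becomes "kvnrp".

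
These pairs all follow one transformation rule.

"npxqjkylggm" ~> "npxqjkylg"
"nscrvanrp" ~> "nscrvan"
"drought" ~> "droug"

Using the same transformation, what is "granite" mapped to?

grani

In each case the input is transformed by: delete the last 2 characters.
"granite" → "grani".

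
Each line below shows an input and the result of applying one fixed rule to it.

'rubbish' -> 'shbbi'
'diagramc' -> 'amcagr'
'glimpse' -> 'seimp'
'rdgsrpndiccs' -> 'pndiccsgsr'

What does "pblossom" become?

The transformation: delete the first 2 characters, then move the first 3 characters to the end (rotate left by 3).
On "pblossom": the first step gives "lossom", and the second then gives "somlos".

somlos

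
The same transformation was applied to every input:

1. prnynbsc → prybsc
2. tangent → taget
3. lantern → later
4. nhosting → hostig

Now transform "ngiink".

Looking at the pairs, the operation is to remove every "n".
Doing the same to "ngiink": "giik".

giik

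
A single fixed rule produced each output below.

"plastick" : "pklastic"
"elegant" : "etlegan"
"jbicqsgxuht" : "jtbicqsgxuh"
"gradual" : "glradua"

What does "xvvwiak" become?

The rule is to swap the first and last characters, then move the last character to the front.
On "xvvwiak": the first step gives "kvvwiax", and the second then gives "xkvvwia".

xkvvwia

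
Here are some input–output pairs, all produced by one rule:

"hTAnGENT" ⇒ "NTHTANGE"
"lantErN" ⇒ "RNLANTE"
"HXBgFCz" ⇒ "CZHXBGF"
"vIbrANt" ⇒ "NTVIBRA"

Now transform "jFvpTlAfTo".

What's happening: move the last 2 characters to the front (rotate right by 2), then convert every letter to uppercase.
Applying both steps to "jFvpTlAfTo": "TojFvpTlAf", then "TOJFVPTLAF".

TOJFVPTLAF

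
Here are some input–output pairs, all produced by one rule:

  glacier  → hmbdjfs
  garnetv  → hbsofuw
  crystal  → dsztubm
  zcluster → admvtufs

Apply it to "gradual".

hsbevbm

In each case the input is transformed by: shift every letter 1 place forward in the alphabet (wrapping around).
Applying that to "gradual" gives "hsbevbm".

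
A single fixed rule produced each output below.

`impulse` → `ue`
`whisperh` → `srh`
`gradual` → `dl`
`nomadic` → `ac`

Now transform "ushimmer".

ies

The rule is to move the first 2 characters to the end (rotate left by 2), then keep one character in every 3, starting at position 2 (positions 2nd, 5th, 8th, ...).
On "ushimmer": the first step gives "himmerus", and the second then gives "ies".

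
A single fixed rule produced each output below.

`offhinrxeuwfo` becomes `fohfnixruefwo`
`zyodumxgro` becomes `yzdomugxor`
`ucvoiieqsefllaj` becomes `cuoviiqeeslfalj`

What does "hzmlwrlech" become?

zhlmrwelhc

What's happening: swap each adjacent pair of characters (1↔2, 3↔4, ...).
On "hzmlwrlech" that produces "zhlmrwelhc".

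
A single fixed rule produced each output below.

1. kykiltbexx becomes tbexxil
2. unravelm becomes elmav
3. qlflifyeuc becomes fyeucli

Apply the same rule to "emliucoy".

coyiu

In each case the input is transformed by: delete the first 3 characters, then move the first 2 characters to the end (rotate left by 2).
On "emliucoy": the first step gives "iucoy", and the second then gives "coyiu".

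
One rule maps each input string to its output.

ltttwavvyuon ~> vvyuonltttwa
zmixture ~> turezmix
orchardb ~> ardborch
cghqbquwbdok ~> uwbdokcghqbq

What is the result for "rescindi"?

Rule — swap the front and back halves of the string.
So "rescindi" becomes "indiresc".

indiresc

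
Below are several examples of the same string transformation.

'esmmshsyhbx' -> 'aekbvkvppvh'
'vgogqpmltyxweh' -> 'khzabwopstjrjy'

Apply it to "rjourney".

The rule is to reverse the string, then shift every letter 3 places forward in the alphabet (wrapping around).
Working it through for "rjourney": intermediate "yenruojr", final "bhquxrmu".

bhquxrmu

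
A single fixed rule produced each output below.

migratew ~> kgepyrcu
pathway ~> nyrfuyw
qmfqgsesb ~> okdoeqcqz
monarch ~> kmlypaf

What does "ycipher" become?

wagnfcp

Rule — shift every letter 2 places backward in the alphabet (wrapping around).
Applying that to "ycipher" gives "wagnfcp".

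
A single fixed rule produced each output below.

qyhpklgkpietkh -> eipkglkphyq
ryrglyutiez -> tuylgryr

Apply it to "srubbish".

bburs

Looking at the pairs, the operation is to reverse the string, then delete the first 3 characters.
So "srubbish" becomes "bburs".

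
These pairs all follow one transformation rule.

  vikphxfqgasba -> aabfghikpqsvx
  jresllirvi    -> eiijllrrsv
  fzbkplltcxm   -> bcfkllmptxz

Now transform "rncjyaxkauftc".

aaccfjknrtuxy

Rule — sort the characters into alphabetical order.
On "rncjyaxkauftc" that produces "aaccfjknrtuxy".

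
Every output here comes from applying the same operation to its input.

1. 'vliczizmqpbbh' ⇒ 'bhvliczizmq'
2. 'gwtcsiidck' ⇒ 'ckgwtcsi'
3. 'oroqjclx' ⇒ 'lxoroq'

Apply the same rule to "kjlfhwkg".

In each case the input is transformed by: move the last 2 characters to the front (rotate right by 2), then delete the last 2 characters.
"kjlfhwkg" → "kgkjlfhw" → "kgkjlf".

kgkjlf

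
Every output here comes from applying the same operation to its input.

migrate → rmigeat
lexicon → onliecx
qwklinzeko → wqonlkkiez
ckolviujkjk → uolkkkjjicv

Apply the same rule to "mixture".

The pattern: sort the characters into reverse alphabetical order, then move the first character to the end.
Applying both steps to "mixture": "xutrmie", then "utrmiex".
(Check on "migrate": → "trmigea" → "rmigeat" ✓)

utrmiex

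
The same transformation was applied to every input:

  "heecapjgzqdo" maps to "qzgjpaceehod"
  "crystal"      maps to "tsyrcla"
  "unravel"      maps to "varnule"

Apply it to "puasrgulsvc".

slugrsaupcv

Rule — reverse the string, then move the first 2 characters to the end (rotate left by 2).
Working it through for "puasrgulsvc": intermediate "cvslugrsaup", final "slugrsaupcv".
(Check on "crystal": → "latsyrc" → "tsyrcla" ✓)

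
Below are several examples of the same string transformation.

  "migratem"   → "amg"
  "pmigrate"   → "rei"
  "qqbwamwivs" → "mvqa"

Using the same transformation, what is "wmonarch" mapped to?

aho

Looking at the pairs, the operation is to swap the front and back halves of the string, then keep one character in every 3, starting at position 1 (positions 1st, 4th, 7th, ...).
For "wmonarch", step one produces "archwmon"; step two turns that into "aho".
(Check on "pmigrate": → "ratepmig" → "rei" ✓)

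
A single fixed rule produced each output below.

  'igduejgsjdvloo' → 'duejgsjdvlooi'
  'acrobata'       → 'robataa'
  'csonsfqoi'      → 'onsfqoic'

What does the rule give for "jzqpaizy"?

Each output is the input with this applied: move the first 2 characters to the end (rotate left by 2), then delete the last character.
"jzqpaizy" → "qpaizyjz" → "qpaizyj".

qpaizyj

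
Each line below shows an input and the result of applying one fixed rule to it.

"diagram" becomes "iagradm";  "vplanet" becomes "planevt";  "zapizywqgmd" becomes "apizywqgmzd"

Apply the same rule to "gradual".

The transformation: swap the first and last characters, then move the first character to the end.
Doing the same to "gradual": "raduagl".

raduagl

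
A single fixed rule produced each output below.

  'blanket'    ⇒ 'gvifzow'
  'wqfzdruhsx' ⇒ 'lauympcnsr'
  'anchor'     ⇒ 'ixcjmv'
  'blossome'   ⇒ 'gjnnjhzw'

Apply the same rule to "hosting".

The transformation: shift every letter 5 places backward in the alphabet (wrapping around), then move the first character to the end.
So "hosting" becomes "jnodibc".
(Check on "blossome": → "wgjnnjhz" → "gjnnjhzw" ✓)

jnodibc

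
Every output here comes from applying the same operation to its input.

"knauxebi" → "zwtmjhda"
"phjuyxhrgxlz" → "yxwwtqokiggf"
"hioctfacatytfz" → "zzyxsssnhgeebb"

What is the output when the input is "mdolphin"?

The pattern: shift every letter 1 place backward in the alphabet (wrapping around), then sort the characters into reverse alphabetical order.
On "mdolphin": the first step gives "lcnkoghm", and the second then gives "onmlkhgc".

onmlkhgc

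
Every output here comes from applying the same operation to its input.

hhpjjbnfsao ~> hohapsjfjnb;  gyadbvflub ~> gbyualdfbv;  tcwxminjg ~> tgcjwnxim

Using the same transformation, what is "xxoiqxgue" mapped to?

Each output is the input with this applied: take characters alternately from the front and the back (1st, last, 2nd, 2nd-last, ...).
So "xxoiqxgue" becomes "xexuogixq".

xexuogixq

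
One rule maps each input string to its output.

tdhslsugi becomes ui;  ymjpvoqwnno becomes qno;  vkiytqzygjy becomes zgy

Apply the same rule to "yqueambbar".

What's happening: keep every other character starting from the first (positions 1st, 3rd, 5th, ...), then delete the first 3 characters.
Working it through for "yqueambbar": intermediate "yuaba", final "ba".

ba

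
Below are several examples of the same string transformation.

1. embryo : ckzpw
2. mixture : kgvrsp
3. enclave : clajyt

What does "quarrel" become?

Rule — delete the last character, then shift every letter 2 places backward in the alphabet (wrapping around).
On "quarrel" that produces "osyppc".

osyppc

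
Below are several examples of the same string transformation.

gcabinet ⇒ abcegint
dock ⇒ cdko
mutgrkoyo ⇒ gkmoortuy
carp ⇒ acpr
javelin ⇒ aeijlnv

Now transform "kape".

aekp

The rule is to sort the characters into alphabetical order.
For "kape" the result is "aekp".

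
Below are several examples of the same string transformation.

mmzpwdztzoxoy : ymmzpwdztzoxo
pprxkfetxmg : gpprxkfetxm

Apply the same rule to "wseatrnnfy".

ywseatrnnf

Looking at the pairs, the operation is to move the last character to the front.
For "wseatrnnfy" the result is "ywseatrnnf".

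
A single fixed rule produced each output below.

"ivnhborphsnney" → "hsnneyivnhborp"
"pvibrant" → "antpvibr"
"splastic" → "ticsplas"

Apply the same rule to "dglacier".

ierdglac

What's happening: move the first character to the end, then swap the front and back halves of the string.
Applying both steps to "dglacier": "glacierd", then "ierdglac".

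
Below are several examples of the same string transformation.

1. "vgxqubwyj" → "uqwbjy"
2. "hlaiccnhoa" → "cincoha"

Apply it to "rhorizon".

The pattern: delete the first 3 characters, then swap each adjacent pair of characters (1↔2, 3↔4, ...).
Working it through for "rhorizon": intermediate "rizon", final "irozn".

irozn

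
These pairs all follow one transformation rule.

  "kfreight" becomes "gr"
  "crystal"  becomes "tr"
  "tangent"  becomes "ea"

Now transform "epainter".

ta

What's happening: reverse the string, then keep one character in every 3, starting at position 3 (positions 3rd, 6th, 9th, ...).
"epainter" → "retniape" → "ta".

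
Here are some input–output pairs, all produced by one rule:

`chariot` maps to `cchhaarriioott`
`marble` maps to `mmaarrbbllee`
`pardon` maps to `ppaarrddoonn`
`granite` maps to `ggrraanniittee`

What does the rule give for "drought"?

The transformation: double every character.
Applying that to "drought" gives "ddrroouugghhtt".

ddrroouugghhtt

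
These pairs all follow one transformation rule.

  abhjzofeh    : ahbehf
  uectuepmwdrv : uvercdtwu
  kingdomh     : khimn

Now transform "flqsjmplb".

fbllqp

Each output is the input with this applied: take characters alternately from the front and the back (1st, last, 2nd, 2nd-last, ...), then delete the last 3 characters.
Starting from "flqsjmplb": after the first operation, "fbllqpsmj"; after the second, "fbllqp".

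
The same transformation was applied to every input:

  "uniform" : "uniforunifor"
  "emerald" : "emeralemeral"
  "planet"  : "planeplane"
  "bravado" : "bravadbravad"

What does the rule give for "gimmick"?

Looking at the pairs, the operation is to delete the last character, then write the whole string twice.
Starting from "gimmick": after the first operation, "gimmic"; after the second, "gimmicgimmic".

gimmicgimmic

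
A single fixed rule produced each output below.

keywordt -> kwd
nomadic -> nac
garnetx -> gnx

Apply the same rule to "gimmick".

The transformation: keep one character in every 3, starting at position 1 (positions 1st, 4th, 7th, ...).
For "gimmick" the result is "gmk".

gmk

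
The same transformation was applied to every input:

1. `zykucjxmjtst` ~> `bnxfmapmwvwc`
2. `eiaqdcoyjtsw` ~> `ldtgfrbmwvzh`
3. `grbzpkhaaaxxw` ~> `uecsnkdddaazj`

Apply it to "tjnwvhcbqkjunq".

mqzykfetnmxqtw

In each case the input is transformed by: shift every letter 3 places forward in the alphabet (wrapping around), then move the first character to the end.
Applying both steps to "tjnwvhcbqkjunq": "wmqzykfetnmxqt", then "mqzykfetnmxqtw".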